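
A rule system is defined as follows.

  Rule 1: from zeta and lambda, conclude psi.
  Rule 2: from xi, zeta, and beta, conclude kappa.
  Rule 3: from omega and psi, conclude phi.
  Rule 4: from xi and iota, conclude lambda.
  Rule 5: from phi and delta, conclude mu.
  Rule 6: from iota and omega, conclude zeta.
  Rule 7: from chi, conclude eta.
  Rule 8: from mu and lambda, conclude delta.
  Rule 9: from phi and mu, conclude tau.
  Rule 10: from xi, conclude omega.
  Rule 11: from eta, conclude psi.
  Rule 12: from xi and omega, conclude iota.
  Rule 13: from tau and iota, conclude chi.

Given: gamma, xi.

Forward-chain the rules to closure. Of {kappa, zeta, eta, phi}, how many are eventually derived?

From xi, Rule 10 gives omega.
xi and omega hold, so iota follows (Rule 12).
From xi and iota, Rule 4 gives lambda.
From iota and omega, Rule 6 gives zeta.
zeta and lambda hold, so psi follows (Rule 1).
From omega and psi, Rule 3 gives phi.
kappa would need xi, zeta, and beta (Rule 2), but beta is never established.
zeta: reached.
eta would need chi (Rule 7), but chi is never established.
phi: reached.
Reached: zeta and phi — 2 of the 4.

2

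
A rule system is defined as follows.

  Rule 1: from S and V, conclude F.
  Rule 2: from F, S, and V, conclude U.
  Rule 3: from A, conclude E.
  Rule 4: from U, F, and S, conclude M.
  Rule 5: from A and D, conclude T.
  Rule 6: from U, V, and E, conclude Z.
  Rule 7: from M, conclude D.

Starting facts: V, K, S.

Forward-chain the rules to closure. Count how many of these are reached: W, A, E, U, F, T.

S and V hold, so F follows (Rule 1).
From F, S, and V, Rule 2 gives U.
No rule produces W, and it is not given.
No rule produces A, and it is not given.
E would need A (Rule 3), but A is never established.
U: reached.
F: reached.
T would need A and D (Rule 5), but A is never established.
Reached: U and F — 2 of the 6.

2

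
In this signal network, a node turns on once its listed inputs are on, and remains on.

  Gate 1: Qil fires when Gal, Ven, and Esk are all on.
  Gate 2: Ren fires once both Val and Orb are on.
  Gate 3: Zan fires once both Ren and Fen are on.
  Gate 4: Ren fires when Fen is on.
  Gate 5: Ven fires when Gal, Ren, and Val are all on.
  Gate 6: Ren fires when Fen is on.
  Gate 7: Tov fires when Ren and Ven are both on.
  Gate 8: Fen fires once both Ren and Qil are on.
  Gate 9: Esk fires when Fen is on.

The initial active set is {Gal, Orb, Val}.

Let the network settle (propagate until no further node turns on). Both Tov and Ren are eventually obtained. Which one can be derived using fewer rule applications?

Ren: Val and Orb are on, so Ren fires (Gate 2). [1 rule application]
Tov: Gate 2: Val and Orb on → Ren on. Gal, Ren, and Val are on, so Ven fires (Gate 5). Ren and Ven are on, so Tov fires (Gate 7). [3 rule applications]
Ren needs fewer.

Ren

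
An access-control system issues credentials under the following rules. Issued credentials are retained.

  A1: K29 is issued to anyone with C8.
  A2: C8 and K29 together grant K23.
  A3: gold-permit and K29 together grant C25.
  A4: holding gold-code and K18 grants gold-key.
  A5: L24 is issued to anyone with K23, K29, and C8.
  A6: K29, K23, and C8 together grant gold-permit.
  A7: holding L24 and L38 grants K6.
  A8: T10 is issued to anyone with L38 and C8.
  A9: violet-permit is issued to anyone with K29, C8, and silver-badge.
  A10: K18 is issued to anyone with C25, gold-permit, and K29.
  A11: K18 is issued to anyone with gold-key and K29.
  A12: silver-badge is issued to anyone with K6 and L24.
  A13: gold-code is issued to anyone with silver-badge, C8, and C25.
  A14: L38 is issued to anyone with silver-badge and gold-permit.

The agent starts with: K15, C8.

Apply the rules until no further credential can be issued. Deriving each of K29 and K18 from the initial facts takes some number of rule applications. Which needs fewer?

K29

K29: Holding C8 grants K29 (A1). [1 rule application]
K18: Holding C8 grants K29 (A1). Holding C8 and K29 grants K23 (A2). Holding K29, K23, and C8 grants gold-permit (A6). Holding gold-permit and K29 grants C25 (A3). Holding C25, gold-permit, and K29 grants K18 (A10). [5 rule applications]
K29 needs fewer.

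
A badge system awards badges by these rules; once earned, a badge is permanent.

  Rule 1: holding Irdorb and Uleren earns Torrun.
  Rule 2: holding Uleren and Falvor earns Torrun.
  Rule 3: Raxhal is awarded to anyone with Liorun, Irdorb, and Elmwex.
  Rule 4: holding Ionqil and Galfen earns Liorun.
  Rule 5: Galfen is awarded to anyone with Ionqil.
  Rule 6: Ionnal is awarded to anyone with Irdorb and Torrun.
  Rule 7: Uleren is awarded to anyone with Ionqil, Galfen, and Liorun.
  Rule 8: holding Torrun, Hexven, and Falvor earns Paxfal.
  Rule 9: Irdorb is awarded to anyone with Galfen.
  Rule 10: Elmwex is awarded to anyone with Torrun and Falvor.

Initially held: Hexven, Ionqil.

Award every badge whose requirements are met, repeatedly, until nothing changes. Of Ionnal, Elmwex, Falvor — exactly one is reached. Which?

With Ionqil, Galfen is earned (Rule 5).
With Ionqil and Galfen, Liorun is earned (Rule 4).
With Galfen, Irdorb is earned (Rule 9).
With Ionqil, Galfen, and Liorun, Uleren is earned (Rule 7).
With Irdorb and Uleren, Torrun is earned (Rule 1).
With Irdorb and Torrun, Ionnal is earned (Rule 6).
No rule produces Falvor, and it is not given. Elmwex would need Torrun and Falvor (Rule 10), but Falvor is never earned.

Ionnal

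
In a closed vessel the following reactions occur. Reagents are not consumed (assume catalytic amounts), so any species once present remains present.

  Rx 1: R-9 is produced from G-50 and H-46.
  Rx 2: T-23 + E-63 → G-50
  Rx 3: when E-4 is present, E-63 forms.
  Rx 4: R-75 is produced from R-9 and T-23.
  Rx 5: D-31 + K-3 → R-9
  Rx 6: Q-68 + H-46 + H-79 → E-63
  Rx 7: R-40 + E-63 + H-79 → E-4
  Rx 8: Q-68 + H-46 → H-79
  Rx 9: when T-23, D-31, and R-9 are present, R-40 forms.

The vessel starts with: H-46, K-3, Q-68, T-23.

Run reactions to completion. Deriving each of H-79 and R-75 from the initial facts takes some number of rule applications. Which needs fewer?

H-79

H-79: Q-68 and H-46 present → H-79 forms (Rx 8). [1 rule application]
R-75: Q-68 and H-46 present → H-79 forms (Rx 8). Q-68, H-46, and H-79 present → E-63 forms (Rx 6). T-23 and E-63 present → G-50 forms (Rx 2). G-50 and H-46 present → R-9 forms (Rx 1). R-9 and T-23 present → R-75 forms (Rx 4). [5 rule applications]
H-79 needs fewer.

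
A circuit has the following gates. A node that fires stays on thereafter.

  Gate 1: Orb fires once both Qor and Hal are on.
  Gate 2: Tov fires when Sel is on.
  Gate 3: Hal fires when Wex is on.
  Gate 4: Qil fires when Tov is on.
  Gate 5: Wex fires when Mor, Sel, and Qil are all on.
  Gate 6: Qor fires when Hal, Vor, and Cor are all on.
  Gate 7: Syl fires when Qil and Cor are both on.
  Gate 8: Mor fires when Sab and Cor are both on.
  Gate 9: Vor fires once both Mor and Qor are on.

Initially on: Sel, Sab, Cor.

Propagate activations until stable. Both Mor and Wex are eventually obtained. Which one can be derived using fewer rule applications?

Mor: Gate 8: Sab and Cor on → Mor on. [1 rule application]
Wex: Sab and Cor are on, so Mor fires (Gate 8). Gate 2: Sel on → Tov on. Tov is on, so Qil fires (Gate 4). Gate 5: Mor, Sel, and Qil on → Wex on. [4 rule applications]
Mor needs fewer.

Mor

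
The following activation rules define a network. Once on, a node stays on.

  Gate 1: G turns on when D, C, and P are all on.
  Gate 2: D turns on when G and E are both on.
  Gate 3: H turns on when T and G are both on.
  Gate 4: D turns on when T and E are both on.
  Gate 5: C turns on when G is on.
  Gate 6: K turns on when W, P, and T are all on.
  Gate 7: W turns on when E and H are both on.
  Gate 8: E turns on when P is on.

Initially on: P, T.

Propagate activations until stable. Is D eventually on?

P is on, so E turns on (Gate 8).
Gate 4: T and E on → D on.

Yes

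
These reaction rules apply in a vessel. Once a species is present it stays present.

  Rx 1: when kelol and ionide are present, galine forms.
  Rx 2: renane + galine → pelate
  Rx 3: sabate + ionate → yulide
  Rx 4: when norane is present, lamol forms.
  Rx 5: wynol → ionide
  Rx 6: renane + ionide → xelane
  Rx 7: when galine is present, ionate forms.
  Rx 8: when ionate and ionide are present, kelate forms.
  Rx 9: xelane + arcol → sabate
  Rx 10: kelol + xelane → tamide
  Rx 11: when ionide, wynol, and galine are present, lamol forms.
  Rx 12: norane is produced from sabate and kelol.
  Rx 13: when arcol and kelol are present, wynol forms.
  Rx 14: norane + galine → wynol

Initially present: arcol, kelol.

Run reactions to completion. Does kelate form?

Yes

arcol and kelol present → wynol forms (Rx 13).
wynol present → ionide forms (Rx 5).
kelol and ionide present → galine forms (Rx 1).
galine present → ionate forms (Rx 7).
ionate and ionide present → kelate forms (Rx 8).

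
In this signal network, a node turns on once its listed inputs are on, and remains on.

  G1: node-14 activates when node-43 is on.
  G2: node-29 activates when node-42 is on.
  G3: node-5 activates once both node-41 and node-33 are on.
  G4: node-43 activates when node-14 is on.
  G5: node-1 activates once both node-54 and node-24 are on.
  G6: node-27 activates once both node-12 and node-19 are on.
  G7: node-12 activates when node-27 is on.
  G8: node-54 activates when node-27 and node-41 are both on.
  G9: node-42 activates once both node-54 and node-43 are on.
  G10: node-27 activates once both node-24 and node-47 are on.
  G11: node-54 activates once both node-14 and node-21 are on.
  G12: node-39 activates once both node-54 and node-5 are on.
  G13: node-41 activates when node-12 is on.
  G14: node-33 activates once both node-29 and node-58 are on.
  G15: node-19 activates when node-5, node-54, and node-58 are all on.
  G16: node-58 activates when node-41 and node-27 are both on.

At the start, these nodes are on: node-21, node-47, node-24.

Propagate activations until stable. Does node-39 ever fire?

No

node-39 would need node-54 and node-5 (G12), but node-5 never turns on.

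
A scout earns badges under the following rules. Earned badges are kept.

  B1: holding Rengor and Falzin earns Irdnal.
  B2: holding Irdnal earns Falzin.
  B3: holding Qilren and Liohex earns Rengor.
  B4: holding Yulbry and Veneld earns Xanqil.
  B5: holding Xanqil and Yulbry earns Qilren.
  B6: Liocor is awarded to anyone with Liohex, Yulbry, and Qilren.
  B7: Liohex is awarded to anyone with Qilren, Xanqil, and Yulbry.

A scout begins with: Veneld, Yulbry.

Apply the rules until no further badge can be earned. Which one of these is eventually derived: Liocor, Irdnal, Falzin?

With Yulbry and Veneld, Xanqil is earned (B4).
With Xanqil and Yulbry, Qilren is earned (B5).
With Qilren, Xanqil, and Yulbry, Liohex is earned (B7).
With Liohex, Yulbry, and Qilren, Liocor is earned (B6).
Falzin would need Irdnal (B2), but Irdnal is never earned. Irdnal would need Rengor and Falzin (B1), but Falzin is never earned.

Liocor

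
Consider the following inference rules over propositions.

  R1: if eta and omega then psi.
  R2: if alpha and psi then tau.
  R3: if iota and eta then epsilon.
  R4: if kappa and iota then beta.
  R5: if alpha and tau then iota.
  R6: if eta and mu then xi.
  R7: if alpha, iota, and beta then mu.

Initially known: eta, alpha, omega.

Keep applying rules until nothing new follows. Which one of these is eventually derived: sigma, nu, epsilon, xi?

epsilon

eta and omega hold, so psi follows (R1).
alpha and psi hold, so tau follows (R2).
From alpha and tau, R5 gives iota.
From iota and eta, R3 gives epsilon.
No rule produces sigma, and it is not given. xi would need eta and mu (R6), but mu is never established. No rule produces nu, and it is not given.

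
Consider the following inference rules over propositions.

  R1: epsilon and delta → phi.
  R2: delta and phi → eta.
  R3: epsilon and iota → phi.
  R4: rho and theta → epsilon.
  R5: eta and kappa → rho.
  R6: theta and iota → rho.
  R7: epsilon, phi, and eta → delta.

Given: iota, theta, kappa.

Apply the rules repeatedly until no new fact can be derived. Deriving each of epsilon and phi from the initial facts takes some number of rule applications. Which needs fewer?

epsilon: theta and iota hold, so rho follows (R6). rho and theta hold, so epsilon follows (R4). [2 rule applications]
phi: theta and iota hold, so rho follows (R6). From rho and theta, R4 gives epsilon. epsilon and iota hold, so phi follows (R3). [3 rule applications]
epsilon needs fewer.

epsilon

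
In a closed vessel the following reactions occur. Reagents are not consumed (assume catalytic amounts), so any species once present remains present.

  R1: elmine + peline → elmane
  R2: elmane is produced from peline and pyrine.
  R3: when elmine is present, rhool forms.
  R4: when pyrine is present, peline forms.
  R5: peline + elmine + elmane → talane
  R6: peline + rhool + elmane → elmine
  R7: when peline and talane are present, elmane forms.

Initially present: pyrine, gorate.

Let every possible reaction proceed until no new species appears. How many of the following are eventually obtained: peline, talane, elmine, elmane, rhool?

pyrine present → peline forms (R4).
peline and pyrine present → elmane forms (R2).
peline: reached.
talane would need peline, elmine, and elmane (R5), but elmine never forms.
elmine would need peline, rhool, and elmane (R6), but rhool never forms.
elmane: reached.
rhool would need elmine (R3), but elmine never forms.
Reached: peline and elmane — 2 of the 5.

2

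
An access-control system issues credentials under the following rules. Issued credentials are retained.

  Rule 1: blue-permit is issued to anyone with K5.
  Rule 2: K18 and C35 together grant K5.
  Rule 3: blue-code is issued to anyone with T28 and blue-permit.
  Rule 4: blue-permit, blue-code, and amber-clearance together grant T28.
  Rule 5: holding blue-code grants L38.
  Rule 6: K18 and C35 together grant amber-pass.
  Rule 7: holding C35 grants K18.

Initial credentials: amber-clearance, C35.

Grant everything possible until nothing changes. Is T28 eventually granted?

No

T28 would need blue-permit, blue-code, and amber-clearance (Rule 4), but blue-code is never granted.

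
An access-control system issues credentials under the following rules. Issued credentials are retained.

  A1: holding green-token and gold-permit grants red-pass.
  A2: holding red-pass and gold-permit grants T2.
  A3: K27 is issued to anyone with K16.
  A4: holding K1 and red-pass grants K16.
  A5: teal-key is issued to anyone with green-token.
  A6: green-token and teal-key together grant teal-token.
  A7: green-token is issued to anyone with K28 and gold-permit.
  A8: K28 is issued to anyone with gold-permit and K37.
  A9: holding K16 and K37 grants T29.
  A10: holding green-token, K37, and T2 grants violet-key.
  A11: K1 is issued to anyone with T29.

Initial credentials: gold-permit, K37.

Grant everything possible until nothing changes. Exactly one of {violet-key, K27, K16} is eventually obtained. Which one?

violet-key

Holding gold-permit and K37 grants K28 (A8).
Holding K28 and gold-permit grants green-token (A7).
Holding green-token and gold-permit grants red-pass (A1).
Holding red-pass and gold-permit grants T2 (A2).
Holding green-token, K37, and T2 grants violet-key (A10).
K16 would need K1 and red-pass (A4), but K1 is never granted. K27 would need K16 (A3), but K16 is never granted.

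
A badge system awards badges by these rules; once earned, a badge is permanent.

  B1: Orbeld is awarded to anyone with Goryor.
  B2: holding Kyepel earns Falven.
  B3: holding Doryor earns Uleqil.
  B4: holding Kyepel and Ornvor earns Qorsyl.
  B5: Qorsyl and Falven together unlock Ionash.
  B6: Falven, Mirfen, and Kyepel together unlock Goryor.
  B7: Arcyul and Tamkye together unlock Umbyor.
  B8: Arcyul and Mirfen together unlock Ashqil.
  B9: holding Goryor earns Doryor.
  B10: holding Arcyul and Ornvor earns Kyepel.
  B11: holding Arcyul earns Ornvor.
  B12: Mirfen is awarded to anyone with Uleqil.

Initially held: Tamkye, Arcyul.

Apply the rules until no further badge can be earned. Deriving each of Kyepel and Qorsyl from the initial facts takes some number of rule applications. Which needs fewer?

Kyepel

Kyepel: With Arcyul, Ornvor is earned (B11). With Arcyul and Ornvor, Kyepel is earned (B10). [2 rule applications]
Qorsyl: With Arcyul, Ornvor is earned (B11). With Arcyul and Ornvor, Kyepel is earned (B10). With Kyepel and Ornvor, Qorsyl is earned (B4). [3 rule applications]
Kyepel needs fewer.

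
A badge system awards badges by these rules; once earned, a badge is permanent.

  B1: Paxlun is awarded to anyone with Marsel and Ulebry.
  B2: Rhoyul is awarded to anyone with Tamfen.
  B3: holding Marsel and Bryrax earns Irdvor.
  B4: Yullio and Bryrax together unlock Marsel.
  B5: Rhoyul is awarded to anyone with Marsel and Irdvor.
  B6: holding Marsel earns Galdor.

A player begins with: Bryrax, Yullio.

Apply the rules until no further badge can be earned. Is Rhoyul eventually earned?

With Yullio and Bryrax, Marsel is earned (B4).
With Marsel and Bryrax, Irdvor is earned (B3).
With Marsel and Irdvor, Rhoyul is earned (B5).

Yes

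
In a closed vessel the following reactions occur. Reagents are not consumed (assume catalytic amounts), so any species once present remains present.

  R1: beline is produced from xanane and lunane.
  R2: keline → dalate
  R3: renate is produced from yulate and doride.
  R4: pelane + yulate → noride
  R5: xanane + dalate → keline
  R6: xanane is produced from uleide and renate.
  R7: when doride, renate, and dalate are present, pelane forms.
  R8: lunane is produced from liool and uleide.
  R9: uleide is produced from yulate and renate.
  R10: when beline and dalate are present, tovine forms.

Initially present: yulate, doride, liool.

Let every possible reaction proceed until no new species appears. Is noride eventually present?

No

noride would need pelane and yulate (R4), but pelane never forms.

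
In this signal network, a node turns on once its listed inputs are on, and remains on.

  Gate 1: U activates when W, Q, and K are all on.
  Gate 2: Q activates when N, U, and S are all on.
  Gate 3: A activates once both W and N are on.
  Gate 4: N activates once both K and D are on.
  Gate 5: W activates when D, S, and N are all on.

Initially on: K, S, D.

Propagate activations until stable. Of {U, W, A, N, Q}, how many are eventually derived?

K and D are on, so N activates (Gate 4).
Gate 5: D, S, and N on → W on.
W and N are on, so A activates (Gate 3).
U would need W, Q, and K (Gate 1), but Q never turns on.
W: reached.
A: reached.
N: reached.
Q would need N, U, and S (Gate 2), but U never turns on.
Reached: W, A, and N — 3 of the 5.

3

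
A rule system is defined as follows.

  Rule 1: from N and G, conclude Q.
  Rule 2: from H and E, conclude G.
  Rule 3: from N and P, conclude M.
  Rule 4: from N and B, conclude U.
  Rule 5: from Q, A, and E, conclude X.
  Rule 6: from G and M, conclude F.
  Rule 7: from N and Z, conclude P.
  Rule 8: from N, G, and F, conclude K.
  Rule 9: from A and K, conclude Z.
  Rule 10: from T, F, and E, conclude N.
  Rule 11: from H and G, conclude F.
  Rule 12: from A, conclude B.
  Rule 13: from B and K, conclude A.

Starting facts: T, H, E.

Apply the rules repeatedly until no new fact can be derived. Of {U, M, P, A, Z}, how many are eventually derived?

U would need N and B (Rule 4), but B is never established.
M would need N and P (Rule 3), but P is never established.
P would need N and Z (Rule 7), but Z is never established.
A would need B and K (Rule 13), but B is never established.
Z would need A and K (Rule 9), but A is never established.
None of the 5 are reached.

0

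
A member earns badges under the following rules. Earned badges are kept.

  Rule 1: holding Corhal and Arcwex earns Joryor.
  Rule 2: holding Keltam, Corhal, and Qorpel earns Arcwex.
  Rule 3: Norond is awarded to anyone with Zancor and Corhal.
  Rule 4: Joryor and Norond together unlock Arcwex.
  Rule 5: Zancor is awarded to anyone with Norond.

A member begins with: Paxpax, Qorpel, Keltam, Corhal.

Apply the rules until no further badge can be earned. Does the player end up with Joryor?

Yes

With Keltam, Corhal, and Qorpel, Arcwex is earned (Rule 2).
With Corhal and Arcwex, Joryor is earned (Rule 1).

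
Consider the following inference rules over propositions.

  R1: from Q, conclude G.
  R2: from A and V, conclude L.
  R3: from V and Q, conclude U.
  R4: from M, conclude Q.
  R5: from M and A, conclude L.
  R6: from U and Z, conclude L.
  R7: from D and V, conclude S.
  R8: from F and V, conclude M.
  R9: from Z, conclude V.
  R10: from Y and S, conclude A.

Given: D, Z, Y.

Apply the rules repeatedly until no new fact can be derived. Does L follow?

Z holds, so V follows (R9).
From D and V, R7 gives S.
Y and S hold, so A follows (R10).
A and V hold, so L follows (R2).

Yes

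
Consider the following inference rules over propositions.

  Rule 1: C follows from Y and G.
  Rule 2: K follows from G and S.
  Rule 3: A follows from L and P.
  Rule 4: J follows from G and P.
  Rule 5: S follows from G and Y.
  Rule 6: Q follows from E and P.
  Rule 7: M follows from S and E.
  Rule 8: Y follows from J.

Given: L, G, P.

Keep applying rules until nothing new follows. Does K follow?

From G and P, Rule 4 gives J.
J holds, so Y follows (Rule 8).
From G and Y, Rule 5 gives S.
G and S hold, so K follows (Rule 2).

Yes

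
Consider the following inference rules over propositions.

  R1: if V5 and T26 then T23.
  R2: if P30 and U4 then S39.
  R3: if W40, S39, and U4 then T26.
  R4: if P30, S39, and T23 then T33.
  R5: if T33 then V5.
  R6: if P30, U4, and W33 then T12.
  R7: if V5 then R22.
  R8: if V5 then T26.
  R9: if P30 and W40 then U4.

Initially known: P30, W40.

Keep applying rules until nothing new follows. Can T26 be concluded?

Yes

P30 and W40 hold, so U4 follows (R9).
P30 and U4 hold, so S39 follows (R2).
From W40, S39, and U4, R3 gives T26.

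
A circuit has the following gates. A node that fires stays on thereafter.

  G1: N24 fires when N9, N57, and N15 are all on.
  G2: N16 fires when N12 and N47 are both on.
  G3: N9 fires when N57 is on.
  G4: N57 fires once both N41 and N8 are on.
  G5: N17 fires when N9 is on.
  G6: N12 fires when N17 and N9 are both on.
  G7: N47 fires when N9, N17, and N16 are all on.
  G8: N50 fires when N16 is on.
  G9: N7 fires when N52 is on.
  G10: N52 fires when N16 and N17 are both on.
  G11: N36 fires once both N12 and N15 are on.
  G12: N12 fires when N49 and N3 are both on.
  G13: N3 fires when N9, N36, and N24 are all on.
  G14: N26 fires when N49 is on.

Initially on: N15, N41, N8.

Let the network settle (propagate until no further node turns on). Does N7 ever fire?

N7 would need N52 (G9), but N52 never turns on.

No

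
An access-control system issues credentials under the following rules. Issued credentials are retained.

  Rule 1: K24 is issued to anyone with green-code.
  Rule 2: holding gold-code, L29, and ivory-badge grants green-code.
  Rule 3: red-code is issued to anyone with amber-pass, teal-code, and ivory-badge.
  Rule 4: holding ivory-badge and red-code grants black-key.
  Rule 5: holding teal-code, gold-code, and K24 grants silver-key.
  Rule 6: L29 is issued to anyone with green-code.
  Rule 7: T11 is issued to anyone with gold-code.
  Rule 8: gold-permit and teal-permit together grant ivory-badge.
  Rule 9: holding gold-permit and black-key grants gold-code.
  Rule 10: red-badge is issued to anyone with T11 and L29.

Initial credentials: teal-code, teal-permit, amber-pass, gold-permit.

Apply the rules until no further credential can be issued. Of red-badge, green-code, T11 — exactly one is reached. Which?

Holding gold-permit and teal-permit grants ivory-badge (Rule 8).
Holding amber-pass, teal-code, and ivory-badge grants red-code (Rule 3).
Holding ivory-badge and red-code grants black-key (Rule 4).
Holding gold-permit and black-key grants gold-code (Rule 9).
Holding gold-code grants T11 (Rule 7).
green-code would need gold-code, L29, and ivory-badge (Rule 2), but L29 is never granted. red-badge would need T11 and L29 (Rule 10), but L29 is never granted.

T11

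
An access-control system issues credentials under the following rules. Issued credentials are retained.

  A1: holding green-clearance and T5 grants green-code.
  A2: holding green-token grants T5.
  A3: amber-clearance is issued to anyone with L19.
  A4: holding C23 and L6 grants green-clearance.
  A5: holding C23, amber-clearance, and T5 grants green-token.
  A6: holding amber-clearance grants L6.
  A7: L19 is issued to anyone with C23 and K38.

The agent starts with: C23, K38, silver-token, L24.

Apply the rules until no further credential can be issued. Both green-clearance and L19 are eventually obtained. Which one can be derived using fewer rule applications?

L19: Holding C23 and K38 grants L19 (A7). [1 rule application]
green-clearance: Holding C23 and K38 grants L19 (A7). Holding L19 grants amber-clearance (A3). Holding amber-clearance grants L6 (A6). Holding C23 and L6 grants green-clearance (A4). [4 rule applications]
L19 needs fewer.

L19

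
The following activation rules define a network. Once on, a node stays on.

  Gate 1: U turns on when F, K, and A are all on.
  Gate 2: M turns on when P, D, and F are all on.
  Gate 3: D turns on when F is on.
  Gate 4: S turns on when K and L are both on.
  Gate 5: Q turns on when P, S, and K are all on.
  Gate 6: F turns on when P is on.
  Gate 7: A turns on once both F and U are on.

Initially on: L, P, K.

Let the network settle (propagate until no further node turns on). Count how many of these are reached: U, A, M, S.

2

K and L are on, so S turns on (Gate 4).
P is on, so F turns on (Gate 6).
Gate 3: F on → D on.
P, D, and F are on, so M turns on (Gate 2).
U would need F, K, and A (Gate 1), but A never turns on.
A would need F and U (Gate 7), but U never turns on.
M: reached.
S: reached.
Reached: M and S — 2 of the 4.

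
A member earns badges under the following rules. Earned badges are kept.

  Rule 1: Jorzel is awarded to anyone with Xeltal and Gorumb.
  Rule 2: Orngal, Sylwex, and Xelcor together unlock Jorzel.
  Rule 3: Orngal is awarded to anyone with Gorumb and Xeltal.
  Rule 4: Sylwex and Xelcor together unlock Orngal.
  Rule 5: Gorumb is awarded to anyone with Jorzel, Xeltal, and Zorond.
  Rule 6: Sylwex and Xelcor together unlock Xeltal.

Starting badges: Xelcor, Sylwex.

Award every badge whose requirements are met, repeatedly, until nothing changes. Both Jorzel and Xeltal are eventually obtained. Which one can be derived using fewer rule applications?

Xeltal: With Sylwex and Xelcor, Xeltal is earned (Rule 6). [1 rule application]
Jorzel: With Sylwex and Xelcor, Orngal is earned (Rule 4). With Orngal, Sylwex, and Xelcor, Jorzel is earned (Rule 2). [2 rule applications]
Xeltal needs fewer.

Xeltal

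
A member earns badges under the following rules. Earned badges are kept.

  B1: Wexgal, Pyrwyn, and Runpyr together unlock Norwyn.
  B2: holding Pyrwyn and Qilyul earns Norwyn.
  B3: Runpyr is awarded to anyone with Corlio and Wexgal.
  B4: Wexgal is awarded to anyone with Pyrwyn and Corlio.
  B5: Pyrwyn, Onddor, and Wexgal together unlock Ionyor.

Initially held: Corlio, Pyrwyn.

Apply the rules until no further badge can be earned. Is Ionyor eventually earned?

Ionyor would need Pyrwyn, Onddor, and Wexgal (B5), but Onddor is never earned.

No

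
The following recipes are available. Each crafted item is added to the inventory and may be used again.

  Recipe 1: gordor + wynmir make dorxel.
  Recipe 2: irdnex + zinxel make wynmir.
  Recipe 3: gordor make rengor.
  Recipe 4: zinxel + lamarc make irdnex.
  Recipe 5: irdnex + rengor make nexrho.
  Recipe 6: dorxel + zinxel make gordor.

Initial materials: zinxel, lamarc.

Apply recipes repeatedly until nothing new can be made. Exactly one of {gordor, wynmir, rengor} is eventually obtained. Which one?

wynmir

Using Recipe 4, zinxel and lamarc make irdnex.
Using Recipe 2, irdnex and zinxel make wynmir.
rengor would need gordor (Recipe 3), but gordor is never obtained. gordor would need dorxel and zinxel (Recipe 6), but dorxel is never obtained.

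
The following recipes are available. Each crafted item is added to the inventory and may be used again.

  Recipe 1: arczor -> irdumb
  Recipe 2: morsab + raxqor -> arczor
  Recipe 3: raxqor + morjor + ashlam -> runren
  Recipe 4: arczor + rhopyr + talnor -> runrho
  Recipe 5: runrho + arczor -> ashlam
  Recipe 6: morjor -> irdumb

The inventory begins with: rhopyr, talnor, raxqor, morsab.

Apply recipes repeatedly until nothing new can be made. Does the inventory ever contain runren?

runren would need raxqor, morjor, and ashlam (Recipe 3), but morjor is never obtained.

No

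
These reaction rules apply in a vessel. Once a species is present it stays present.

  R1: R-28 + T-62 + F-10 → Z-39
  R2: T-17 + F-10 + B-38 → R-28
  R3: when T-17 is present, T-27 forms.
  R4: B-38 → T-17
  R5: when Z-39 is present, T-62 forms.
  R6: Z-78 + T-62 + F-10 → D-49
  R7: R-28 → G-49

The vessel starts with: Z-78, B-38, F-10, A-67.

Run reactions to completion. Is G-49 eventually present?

B-38 present → T-17 forms (R4).
T-17, F-10, and B-38 present → R-28 forms (R2).
R-28 present → G-49 forms (R7).

Yes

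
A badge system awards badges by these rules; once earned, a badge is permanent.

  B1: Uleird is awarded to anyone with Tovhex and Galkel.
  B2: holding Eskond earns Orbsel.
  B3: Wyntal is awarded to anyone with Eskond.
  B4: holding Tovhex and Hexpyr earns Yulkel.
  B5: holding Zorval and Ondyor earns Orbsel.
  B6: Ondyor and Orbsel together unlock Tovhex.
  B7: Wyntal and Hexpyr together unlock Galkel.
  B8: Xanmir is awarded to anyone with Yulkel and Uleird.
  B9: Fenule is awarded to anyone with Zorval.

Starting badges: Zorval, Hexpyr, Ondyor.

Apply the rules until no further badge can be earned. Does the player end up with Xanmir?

Xanmir would need Yulkel and Uleird (B8), but Uleird is never earned.

No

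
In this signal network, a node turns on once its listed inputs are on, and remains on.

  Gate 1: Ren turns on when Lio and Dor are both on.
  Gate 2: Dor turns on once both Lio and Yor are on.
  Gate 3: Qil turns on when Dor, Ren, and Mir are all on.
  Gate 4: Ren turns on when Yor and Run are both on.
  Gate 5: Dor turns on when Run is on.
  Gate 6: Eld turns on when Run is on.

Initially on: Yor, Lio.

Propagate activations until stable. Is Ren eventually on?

Yes

Gate 2: Lio and Yor on → Dor on.
Gate 1: Lio and Dor on → Ren on.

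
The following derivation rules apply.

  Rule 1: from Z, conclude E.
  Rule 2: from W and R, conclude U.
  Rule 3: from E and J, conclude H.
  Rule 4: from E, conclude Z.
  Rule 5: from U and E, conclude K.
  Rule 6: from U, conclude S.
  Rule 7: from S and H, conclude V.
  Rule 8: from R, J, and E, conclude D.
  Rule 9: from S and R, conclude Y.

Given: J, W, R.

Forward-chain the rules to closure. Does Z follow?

No

Z would need E (Rule 4), but E is never established.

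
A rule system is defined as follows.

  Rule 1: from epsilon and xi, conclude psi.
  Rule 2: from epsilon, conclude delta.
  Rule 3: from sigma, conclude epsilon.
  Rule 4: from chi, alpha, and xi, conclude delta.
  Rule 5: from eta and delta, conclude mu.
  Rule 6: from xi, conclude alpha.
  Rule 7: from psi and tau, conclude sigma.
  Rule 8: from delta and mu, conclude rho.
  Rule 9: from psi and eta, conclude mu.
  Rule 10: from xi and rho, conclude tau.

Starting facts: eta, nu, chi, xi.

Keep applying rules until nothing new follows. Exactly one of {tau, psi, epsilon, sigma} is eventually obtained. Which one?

tau

From xi, Rule 6 gives alpha.
chi, alpha, and xi hold, so delta follows (Rule 4).
From eta and delta, Rule 5 gives mu.
From delta and mu, Rule 8 gives rho.
From xi and rho, Rule 10 gives tau.
psi would need epsilon and xi (Rule 1), but epsilon is never established. sigma would need psi and tau (Rule 7), but psi is never established. epsilon would need sigma (Rule 3), but sigma is never established.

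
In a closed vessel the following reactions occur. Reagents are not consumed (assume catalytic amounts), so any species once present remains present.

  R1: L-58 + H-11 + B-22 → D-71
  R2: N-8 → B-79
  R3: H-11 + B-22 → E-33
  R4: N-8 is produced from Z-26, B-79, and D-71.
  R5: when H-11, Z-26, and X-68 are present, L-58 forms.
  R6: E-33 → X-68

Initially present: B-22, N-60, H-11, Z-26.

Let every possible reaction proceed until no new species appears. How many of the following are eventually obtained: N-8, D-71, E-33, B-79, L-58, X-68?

H-11 and B-22 present → E-33 forms (R3).
E-33 present → X-68 forms (R6).
H-11, Z-26, and X-68 present → L-58 forms (R5).
L-58, H-11, and B-22 present → D-71 forms (R1).
N-8 would need Z-26, B-79, and D-71 (R4), but B-79 never forms.
D-71: reached.
E-33: reached.
B-79 would need N-8 (R2), but N-8 never forms.
L-58: reached.
X-68: reached.
Reached: D-71, E-33, L-58, and X-68 — 4 of the 6.

4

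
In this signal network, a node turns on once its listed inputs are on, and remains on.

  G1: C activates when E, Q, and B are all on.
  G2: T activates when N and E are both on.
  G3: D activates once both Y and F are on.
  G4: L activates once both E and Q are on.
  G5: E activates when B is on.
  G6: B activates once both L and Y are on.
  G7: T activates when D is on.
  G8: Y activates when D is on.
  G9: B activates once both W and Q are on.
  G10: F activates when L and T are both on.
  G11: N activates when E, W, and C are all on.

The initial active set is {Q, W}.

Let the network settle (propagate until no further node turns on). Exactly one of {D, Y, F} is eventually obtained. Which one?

F

G9: W and Q on → B on.
G5: B on → E on.
E, Q, and B are on, so C activates (G1).
E and Q are on, so L activates (G4).
E, W, and C are on, so N activates (G11).
N and E are on, so T activates (G2).
G10: L and T on → F on.
D would need Y and F (G3), but Y never turns on. Y would need D (G8), but D never turns on.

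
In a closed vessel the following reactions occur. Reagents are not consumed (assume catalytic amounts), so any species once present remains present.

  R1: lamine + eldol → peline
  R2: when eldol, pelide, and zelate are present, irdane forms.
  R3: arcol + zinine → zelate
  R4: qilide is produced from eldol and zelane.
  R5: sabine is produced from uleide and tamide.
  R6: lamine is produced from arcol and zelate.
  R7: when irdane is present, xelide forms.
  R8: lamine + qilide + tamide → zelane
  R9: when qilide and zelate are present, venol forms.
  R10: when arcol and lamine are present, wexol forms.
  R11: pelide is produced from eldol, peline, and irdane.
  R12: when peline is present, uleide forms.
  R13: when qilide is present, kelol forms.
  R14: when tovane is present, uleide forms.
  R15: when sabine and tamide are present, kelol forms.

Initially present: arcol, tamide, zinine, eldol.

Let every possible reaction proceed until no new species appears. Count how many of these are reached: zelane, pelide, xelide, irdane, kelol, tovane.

arcol and zinine present → zelate forms (R3).
arcol and zelate present → lamine forms (R6).
lamine and eldol present → peline forms (R1).
peline present → uleide forms (R12).
uleide and tamide present → sabine forms (R5).
sabine and tamide present → kelol forms (R15).
zelane would need lamine, qilide, and tamide (R8), but qilide never forms.
pelide would need eldol, peline, and irdane (R11), but irdane never forms.
xelide would need irdane (R7), but irdane never forms.
irdane would need eldol, pelide, and zelate (R2), but pelide never forms.
kelol: reached.
No rule produces tovane, and it is not given.
Reached: kelol — 1 of the 6.

1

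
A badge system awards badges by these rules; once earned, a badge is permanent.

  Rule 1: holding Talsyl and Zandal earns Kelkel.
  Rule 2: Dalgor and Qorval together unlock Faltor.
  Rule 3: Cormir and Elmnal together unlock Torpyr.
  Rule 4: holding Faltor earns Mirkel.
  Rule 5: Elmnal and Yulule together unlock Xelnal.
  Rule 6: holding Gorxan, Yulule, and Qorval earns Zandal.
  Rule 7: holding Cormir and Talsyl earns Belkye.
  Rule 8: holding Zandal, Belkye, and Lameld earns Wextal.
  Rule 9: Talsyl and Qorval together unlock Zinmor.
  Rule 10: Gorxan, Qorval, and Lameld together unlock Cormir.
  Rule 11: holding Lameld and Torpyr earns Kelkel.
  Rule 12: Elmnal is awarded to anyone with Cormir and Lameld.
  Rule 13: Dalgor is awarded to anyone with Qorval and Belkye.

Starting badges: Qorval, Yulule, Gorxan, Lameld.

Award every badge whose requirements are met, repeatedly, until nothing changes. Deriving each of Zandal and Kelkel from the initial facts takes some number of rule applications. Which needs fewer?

Zandal

Zandal: With Gorxan, Yulule, and Qorval, Zandal is earned (Rule 6). [1 rule application]
Kelkel: With Gorxan, Qorval, and Lameld, Cormir is earned (Rule 10). With Cormir and Lameld, Elmnal is earned (Rule 12). With Cormir and Elmnal, Torpyr is earned (Rule 3). With Lameld and Torpyr, Kelkel is earned (Rule 11). [4 rule applications]
Zandal needs fewer.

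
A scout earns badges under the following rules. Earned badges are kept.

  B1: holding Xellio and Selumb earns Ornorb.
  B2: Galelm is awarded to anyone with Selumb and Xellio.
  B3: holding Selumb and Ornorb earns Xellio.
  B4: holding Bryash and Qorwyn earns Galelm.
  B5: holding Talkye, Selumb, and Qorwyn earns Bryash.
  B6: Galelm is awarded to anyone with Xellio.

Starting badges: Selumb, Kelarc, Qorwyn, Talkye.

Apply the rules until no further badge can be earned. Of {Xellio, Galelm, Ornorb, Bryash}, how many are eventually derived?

With Talkye, Selumb, and Qorwyn, Bryash is earned (B5).
With Bryash and Qorwyn, Galelm is earned (B4).
Xellio would need Selumb and Ornorb (B3), but Ornorb is never earned.
Galelm: reached.
Ornorb would need Xellio and Selumb (B1), but Xellio is never earned.
Bryash: reached.
Reached: Galelm and Bryash — 2 of the 4.

2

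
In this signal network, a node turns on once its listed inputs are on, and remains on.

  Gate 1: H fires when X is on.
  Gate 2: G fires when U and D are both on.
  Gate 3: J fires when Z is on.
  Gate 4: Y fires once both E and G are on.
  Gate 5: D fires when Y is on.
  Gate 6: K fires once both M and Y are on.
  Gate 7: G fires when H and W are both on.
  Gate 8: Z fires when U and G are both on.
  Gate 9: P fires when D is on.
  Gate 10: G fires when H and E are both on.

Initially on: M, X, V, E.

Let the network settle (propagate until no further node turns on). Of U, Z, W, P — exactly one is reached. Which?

Gate 1: X on → H on.
Gate 10: H and E on → G on.
E and G are on, so Y fires (Gate 4).
Y is on, so D fires (Gate 5).
D is on, so P fires (Gate 9).
No rule produces U, and it is not given. No rule produces W, and it is not given. Z would need U and G (Gate 8), but U never turns on.

P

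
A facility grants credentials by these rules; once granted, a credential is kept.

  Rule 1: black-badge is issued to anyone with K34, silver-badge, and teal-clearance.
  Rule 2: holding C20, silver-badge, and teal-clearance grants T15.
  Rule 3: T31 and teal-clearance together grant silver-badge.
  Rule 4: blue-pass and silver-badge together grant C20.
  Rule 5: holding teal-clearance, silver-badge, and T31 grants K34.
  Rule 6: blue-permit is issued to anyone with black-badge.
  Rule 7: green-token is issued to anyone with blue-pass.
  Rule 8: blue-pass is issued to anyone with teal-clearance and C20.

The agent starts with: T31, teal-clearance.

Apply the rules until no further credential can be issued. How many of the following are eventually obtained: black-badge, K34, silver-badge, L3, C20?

Holding T31 and teal-clearance grants silver-badge (Rule 3).
Holding teal-clearance, silver-badge, and T31 grants K34 (Rule 5).
Holding K34, silver-badge, and teal-clearance grants black-badge (Rule 1).
black-badge: reached.
K34: reached.
silver-badge: reached.
No rule produces L3, and it is not given.
C20 would need blue-pass and silver-badge (Rule 4), but blue-pass is never granted.
Reached: black-badge, K34, and silver-badge — 3 of the 5.

3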